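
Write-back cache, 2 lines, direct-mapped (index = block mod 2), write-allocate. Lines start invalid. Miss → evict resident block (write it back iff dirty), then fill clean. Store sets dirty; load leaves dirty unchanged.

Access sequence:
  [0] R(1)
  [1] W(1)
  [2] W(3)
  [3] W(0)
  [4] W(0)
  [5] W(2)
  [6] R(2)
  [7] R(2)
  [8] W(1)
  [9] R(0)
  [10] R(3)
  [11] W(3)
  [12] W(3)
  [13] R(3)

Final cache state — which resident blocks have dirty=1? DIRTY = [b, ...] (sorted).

DIRTY = [3]

0: R B1 -> L1 miss  d=-]
1: W B1 -> L1 hit  d=D]
2: W B3 -> L1 miss wb->B1  d=D]
3: W B0 -> L0 miss  d=D]
4: W B0 -> L0 hit  d=D]
5: W B2 -> L0 miss wb->B0  d=D]
6: R B2 -> L0 hit  d=D]
7: R B2 -> L0 hit  d=D]
8: W B1 -> L1 miss wb->B3  d=D]
9: R B0 -> L0 miss wb->B2  d=-]
10: R B3 -> L1 miss wb->B1  d=-]
11: W B3 -> L1 hit  d=D]
12: W B3 -> L1 hit  d=D]
13: R B3 -> L1 hit  d=D]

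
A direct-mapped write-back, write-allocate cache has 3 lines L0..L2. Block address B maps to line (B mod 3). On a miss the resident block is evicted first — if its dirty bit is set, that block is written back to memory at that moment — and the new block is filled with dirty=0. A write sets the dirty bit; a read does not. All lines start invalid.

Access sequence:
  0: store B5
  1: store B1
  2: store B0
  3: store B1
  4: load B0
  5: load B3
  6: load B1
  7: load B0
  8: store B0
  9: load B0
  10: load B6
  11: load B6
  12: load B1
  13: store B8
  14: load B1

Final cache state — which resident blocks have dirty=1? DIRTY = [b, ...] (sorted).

0: W B5 → L2 miss [D]
1: W B1 → L1 miss [D]
2: W B0 → L0 miss [D]
3: W B1 → L1 hit [D]
4: R B0 → L0 hit [D]
5: R B3 → L0 miss wb→B0 [-]
6: R B1 → L1 hit [D]
7: R B0 → L0 miss [-]
8: W B0 → L0 hit [D]
9: R B0 → L0 hit [D]
10: R B6 → L0 miss wb→B0 [-]
11: R B6 → L0 hit [-]
12: R B1 → L1 hit [D]
13: W B8 → L2 miss wb→B5 [D]
14: R B1 → L1 hit [D]

DIRTY = [1, 8]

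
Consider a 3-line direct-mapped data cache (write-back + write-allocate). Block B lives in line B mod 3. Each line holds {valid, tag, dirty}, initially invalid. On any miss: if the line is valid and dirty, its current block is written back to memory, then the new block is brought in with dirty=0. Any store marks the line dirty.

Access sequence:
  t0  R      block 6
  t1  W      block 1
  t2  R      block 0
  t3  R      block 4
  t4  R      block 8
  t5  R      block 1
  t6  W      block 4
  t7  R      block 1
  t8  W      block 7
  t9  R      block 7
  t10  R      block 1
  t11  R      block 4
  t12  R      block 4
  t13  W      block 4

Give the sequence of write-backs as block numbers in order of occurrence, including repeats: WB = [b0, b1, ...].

WB = [1, 4, 7]

0: R B6 -> L0 miss  d=-]
1: W B1 -> L1 miss  d=D]
2: R B0 -> L0 miss  d=-]
3: R B4 -> L1 miss wb->B1  d=-]
4: R B8 -> L2 miss  d=-]
5: R B1 -> L1 miss  d=-]
6: W B4 -> L1 miss  d=D]
7: R B1 -> L1 miss wb->B4  d=-]
8: W B7 -> L1 miss  d=D]
9: R B7 -> L1 hit  d=D]
10: R B1 -> L1 miss wb->B7  d=-]
11: R B4 -> L1 miss  d=-]
12: R B4 -> L1 hit  d=-]
13: W B4 -> L1 hit  d=D]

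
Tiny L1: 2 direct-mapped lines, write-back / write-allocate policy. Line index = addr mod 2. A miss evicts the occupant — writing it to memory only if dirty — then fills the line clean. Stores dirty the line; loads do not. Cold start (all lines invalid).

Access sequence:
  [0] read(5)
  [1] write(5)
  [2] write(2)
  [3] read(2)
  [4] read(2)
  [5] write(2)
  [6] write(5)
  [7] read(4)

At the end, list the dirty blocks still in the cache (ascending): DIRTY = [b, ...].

0: R B5 → L1 miss [-]
1: W B5 → L1 hit [D]
2: W B2 → L0 miss [D]
3: R B2 → L0 hit [D]
4: R B2 → L0 hit [D]
5: W B2 → L0 hit [D]
6: W B5 → L1 hit [D]
7: R B4 → L0 miss wb→B2 [-]

DIRTY = [5]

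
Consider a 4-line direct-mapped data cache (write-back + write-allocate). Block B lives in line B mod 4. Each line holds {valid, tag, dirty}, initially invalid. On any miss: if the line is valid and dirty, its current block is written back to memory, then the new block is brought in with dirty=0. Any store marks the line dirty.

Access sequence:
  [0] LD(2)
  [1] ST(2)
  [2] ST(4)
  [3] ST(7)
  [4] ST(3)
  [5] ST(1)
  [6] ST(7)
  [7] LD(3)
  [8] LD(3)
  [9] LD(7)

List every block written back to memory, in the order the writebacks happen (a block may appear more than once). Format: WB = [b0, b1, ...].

WB = [7, 3, 7]

0: R B2 -> L2 miss  d=-]
1: W B2 -> L2 hit  d=D]
2: W B4 -> L0 miss  d=D]
3: W B7 -> L3 miss  d=D]
4: W B3 -> L3 miss wb->B7  d=D]
5: W B1 -> L1 miss  d=D]
6: W B7 -> L3 miss wb->B3  d=D]
7: R B3 -> L3 miss wb->B7  d=-]
8: R B3 -> L3 hit  d=-]
9: R B7 -> L3 miss  d=-]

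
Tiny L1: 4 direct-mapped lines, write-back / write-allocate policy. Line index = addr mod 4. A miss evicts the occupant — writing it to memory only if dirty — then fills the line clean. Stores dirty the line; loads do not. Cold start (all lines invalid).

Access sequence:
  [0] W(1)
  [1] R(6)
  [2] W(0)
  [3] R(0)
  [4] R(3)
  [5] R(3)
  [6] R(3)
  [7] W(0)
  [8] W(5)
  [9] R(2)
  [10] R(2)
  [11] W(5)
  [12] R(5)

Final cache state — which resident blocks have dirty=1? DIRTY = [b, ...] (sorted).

  0 | W B1 → L1 miss [D]
  1 | R B6 → L2 miss [-]
  2 | W B0 → L0 miss [D]
  3 | R B0 → L0 hit [D]
  4 | R B3 → L3 miss [-]
  5 | R B3 → L3 hit [-]
  6 | R B3 → L3 hit [-]
  7 | W B0 → L0 hit [D]
  8 | W B5 → L1 miss wb→B1 [D]
  9 | R B2 → L2 miss [-]
  10 | R B2 → L2 hit [-]
  11 | W B5 → L1 hit [D]
  12 | R B5 → L1 hit [D]

DIRTY = [0, 5]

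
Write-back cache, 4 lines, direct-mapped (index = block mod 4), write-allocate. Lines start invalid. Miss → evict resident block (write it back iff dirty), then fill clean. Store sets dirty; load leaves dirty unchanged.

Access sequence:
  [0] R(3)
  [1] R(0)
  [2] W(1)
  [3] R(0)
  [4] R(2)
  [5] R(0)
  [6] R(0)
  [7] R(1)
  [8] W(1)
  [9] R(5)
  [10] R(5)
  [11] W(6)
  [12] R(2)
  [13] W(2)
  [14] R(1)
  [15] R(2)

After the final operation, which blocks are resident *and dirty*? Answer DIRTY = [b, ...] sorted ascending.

0: R B3 → L3 miss [-]
1: R B0 → L0 miss [-]
2: W B1 → L1 miss [D]
3: R B0 → L0 hit [-]
4: R B2 → L2 miss [-]
5: R B0 → L0 hit [-]
6: R B0 → L0 hit [-]
7: R B1 → L1 hit [D]
8: W B1 → L1 hit [D]
9: R B5 → L1 miss wb→B1 [-]
10: R B5 → L1 hit [-]
11: W B6 → L2 miss [D]
12: R B2 → L2 miss wb→B6 [-]
13: W B2 → L2 hit [D]
14: R B1 → L1 miss [-]
15: R B2 → L2 hit [D]

DIRTY = [2]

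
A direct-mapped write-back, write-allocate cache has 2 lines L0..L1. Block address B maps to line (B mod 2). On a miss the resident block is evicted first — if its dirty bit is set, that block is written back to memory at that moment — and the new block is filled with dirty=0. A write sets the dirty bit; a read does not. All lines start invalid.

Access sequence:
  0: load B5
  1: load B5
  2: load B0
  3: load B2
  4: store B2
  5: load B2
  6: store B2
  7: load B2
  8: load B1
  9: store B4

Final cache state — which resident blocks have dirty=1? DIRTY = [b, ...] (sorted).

DIRTY = [4]

  0 | R B5 → L1 miss [-]
  1 | R B5 → L1 hit [-]
  2 | R B0 → L0 miss [-]
  3 | R B2 → L0 miss [-]
  4 | W B2 → L0 hit [D]
  5 | R B2 → L0 hit [D]
  6 | W B2 → L0 hit [D]
  7 | R B2 → L0 hit [D]
  8 | R B1 → L1 miss [-]
  9 | W B4 → L0 miss wb→B2 [D]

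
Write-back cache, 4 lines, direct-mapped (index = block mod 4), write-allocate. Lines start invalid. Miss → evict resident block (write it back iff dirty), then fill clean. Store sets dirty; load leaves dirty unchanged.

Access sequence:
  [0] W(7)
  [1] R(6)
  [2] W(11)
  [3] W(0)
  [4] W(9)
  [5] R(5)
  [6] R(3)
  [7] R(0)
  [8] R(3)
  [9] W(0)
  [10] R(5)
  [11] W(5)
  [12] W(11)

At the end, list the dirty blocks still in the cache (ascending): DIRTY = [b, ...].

DIRTY = [0, 5, 11]

  0 | W B7 → L3 miss [D]
  1 | R B6 → L2 miss [-]
  2 | W B11 → L3 miss wb→B7 [D]
  3 | W B0 → L0 miss [D]
  4 | W B9 → L1 miss [D]
  5 | R B5 → L1 miss wb→B9 [-]
  6 | R B3 → L3 miss wb→B11 [-]
  7 | R B0 → L0 hit [D]
  8 | R B3 → L3 hit [-]
  9 | W B0 → L0 hit [D]
  10 | R B5 → L1 hit [-]
  11 | W B5 → L1 hit [D]
  12 | W B11 → L3 miss [D]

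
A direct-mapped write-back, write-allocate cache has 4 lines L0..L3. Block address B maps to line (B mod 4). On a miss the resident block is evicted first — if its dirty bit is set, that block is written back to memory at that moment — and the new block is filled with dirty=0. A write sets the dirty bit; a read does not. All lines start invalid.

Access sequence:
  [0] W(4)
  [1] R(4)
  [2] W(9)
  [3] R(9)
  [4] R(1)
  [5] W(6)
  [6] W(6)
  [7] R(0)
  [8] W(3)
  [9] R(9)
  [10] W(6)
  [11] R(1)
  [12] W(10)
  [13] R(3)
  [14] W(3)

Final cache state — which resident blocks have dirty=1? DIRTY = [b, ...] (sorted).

  0 | W B4 → L0 miss [D]
  1 | R B4 → L0 hit [D]
  2 | W B9 → L1 miss [D]
  3 | R B9 → L1 hit [D]
  4 | R B1 → L1 miss wb→B9 [-]
  5 | W B6 → L2 miss [D]
  6 | W B6 → L2 hit [D]
  7 | R B0 → L0 miss wb→B4 [-]
  8 | W B3 → L3 miss [D]
  9 | R B9 → L1 miss [-]
  10 | W B6 → L2 hit [D]
  11 | R B1 → L1 miss [-]
  12 | W B10 → L2 miss wb→B6 [D]
  13 | R B3 → L3 hit [D]
  14 | W B3 → L3 hit [D]

DIRTY = [3, 10]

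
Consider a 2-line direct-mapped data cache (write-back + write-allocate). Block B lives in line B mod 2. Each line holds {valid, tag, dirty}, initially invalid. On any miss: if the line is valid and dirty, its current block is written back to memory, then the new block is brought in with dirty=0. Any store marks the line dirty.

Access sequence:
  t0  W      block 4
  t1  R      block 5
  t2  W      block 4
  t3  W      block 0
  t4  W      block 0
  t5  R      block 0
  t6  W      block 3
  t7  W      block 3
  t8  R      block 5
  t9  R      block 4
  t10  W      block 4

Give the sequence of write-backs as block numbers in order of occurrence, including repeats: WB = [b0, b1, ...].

WB = [4, 3, 0]

0: W B4 → L0 miss [D]
1: R B5 → L1 miss [-]
2: W B4 → L0 hit [D]
3: W B0 → L0 miss wb→B4 [D]
4: W B0 → L0 hit [D]
5: R B0 → L0 hit [D]
6: W B3 → L1 miss [D]
7: W B3 → L1 hit [D]
8: R B5 → L1 miss wb→B3 [-]
9: R B4 → L0 miss wb→B0 [-]
10: W B4 → L0 hit [D]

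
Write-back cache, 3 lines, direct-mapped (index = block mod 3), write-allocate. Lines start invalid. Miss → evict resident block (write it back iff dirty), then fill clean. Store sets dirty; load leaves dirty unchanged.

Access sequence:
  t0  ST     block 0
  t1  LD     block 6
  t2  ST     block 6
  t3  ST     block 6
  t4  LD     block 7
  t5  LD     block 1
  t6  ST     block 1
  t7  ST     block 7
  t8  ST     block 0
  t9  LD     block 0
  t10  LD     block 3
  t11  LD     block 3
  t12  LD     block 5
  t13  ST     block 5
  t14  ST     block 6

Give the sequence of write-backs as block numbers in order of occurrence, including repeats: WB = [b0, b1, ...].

0: W B0 → L0 miss [D]
1: R B6 → L0 miss wb→B0 [-]
2: W B6 → L0 hit [D]
3: W B6 → L0 hit [D]
4: R B7 → L1 miss [-]
5: R B1 → L1 miss [-]
6: W B1 → L1 hit [D]
7: W B7 → L1 miss wb→B1 [D]
8: W B0 → L0 miss wb→B6 [D]
9: R B0 → L0 hit [D]
10: R B3 → L0 miss wb→B0 [-]
11: R B3 → L0 hit [-]
12: R B5 → L2 miss [-]
13: W B5 → L2 hit [D]
14: W B6 → L0 miss [D]

WB = [0, 1, 6, 0]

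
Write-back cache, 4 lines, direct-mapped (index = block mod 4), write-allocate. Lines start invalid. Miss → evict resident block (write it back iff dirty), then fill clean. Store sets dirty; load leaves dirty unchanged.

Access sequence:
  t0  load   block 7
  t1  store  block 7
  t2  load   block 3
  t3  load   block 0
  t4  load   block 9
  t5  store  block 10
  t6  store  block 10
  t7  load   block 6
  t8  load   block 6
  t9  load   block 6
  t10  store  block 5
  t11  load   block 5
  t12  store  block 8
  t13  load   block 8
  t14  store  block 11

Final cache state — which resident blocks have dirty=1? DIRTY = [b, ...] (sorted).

DIRTY = [5, 8, 11]

0: R B7 -> L3 miss  d=-]
1: W B7 -> L3 hit  d=D]
2: R B3 -> L3 miss wb->B7  d=-]
3: R B0 -> L0 miss  d=-]
4: R B9 -> L1 miss  d=-]
5: W B10 -> L2 miss  d=D]
6: W B10 -> L2 hit  d=D]
7: R B6 -> L2 miss wb->B10  d=-]
8: R B6 -> L2 hit  d=-]
9: R B6 -> L2 hit  d=-]
10: W B5 -> L1 miss  d=D]
11: R B5 -> L1 hit  d=D]
12: W B8 -> L0 miss  d=D]
13: R B8 -> L0 hit  d=D]
14: W B11 -> L3 miss  d=D]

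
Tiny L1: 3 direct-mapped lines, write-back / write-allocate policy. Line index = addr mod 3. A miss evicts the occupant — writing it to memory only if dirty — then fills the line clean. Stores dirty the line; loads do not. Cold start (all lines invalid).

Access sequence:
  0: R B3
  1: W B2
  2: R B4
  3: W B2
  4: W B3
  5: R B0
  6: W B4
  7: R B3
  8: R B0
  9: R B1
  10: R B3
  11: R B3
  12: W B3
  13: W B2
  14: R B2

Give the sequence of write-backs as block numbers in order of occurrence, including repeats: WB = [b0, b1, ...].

WB = [3, 4]

0: R B3 -> L0 miss  d=-]
1: W B2 -> L2 miss  d=D]
2: R B4 -> L1 miss  d=-]
3: W B2 -> L2 hit  d=D]
4: W B3 -> L0 hit  d=D]
5: R B0 -> L0 miss wb->B3  d=-]
6: W B4 -> L1 hit  d=D]
7: R B3 -> L0 miss  d=-]
8: R B0 -> L0 miss  d=-]
9: R B1 -> L1 miss wb->B4  d=-]
10: R B3 -> L0 miss  d=-]
11: R B3 -> L0 hit  d=-]
12: W B3 -> L0 hit  d=D]
13: W B2 -> L2 hit  d=D]
14: R B2 -> L2 hit  d=D]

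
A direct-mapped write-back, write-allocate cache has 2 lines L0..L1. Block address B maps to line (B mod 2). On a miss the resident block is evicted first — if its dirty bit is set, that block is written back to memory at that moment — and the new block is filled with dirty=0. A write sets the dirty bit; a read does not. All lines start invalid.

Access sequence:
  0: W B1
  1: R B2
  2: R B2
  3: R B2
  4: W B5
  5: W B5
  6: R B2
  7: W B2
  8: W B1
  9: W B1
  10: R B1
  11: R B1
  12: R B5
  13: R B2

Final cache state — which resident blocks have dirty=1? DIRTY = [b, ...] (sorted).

0: W B1 → L1 miss [D]
1: R B2 → L0 miss [-]
2: R B2 → L0 hit [-]
3: R B2 → L0 hit [-]
4: W B5 → L1 miss wb→B1 [D]
5: W B5 → L1 hit [D]
6: R B2 → L0 hit [-]
7: W B2 → L0 hit [D]
8: W B1 → L1 miss wb→B5 [D]
9: W B1 → L1 hit [D]
10: R B1 → L1 hit [D]
11: R B1 → L1 hit [D]
12: R B5 → L1 miss wb→B1 [-]
13: R B2 → L0 hit [D]

DIRTY = [2]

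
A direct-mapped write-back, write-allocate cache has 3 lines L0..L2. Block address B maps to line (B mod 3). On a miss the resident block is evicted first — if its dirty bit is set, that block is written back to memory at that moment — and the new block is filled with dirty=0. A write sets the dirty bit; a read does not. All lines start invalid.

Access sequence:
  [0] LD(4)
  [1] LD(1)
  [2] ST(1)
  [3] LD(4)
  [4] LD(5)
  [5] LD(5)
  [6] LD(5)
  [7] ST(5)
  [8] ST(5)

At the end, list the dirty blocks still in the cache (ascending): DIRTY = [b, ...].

DIRTY = [5]

0: R B4 -> L1 miss  d=-]
1: R B1 -> L1 miss  d=-]
2: W B1 -> L1 hit  d=D]
3: R B4 -> L1 miss wb->B1  d=-]
4: R B5 -> L2 miss  d=-]
5: R B5 -> L2 hit  d=-]
6: R B5 -> L2 hit  d=-]
7: W B5 -> L2 hit  d=D]
8: W B5 -> L2 hit  d=D]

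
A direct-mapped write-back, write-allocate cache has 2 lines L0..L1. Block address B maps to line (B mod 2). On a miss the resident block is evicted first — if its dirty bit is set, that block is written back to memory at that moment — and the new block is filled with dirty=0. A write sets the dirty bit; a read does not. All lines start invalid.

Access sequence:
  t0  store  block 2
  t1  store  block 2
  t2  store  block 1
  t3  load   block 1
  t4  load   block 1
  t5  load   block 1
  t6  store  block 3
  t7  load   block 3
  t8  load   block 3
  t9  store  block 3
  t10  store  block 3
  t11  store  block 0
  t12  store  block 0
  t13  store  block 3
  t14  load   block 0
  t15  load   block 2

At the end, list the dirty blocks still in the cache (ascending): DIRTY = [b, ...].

DIRTY = [3]

  0 | W B2 → L0 miss [D]
  1 | W B2 → L0 hit [D]
  2 | W B1 → L1 miss [D]
  3 | R B1 → L1 hit [D]
  4 | R B1 → L1 hit [D]
  5 | R B1 → L1 hit [D]
  6 | W B3 → L1 miss wb→B1 [D]
  7 | R B3 → L1 hit [D]
  8 | R B3 → L1 hit [D]
  9 | W B3 → L1 hit [D]
  10 | W B3 → L1 hit [D]
  11 | W B0 → L0 miss wb→B2 [D]
  12 | W B0 → L0 hit [D]
  13 | W B3 → L1 hit [D]
  14 | R B0 → L0 hit [D]
  15 | R B2 → L0 miss wb→B0 [-]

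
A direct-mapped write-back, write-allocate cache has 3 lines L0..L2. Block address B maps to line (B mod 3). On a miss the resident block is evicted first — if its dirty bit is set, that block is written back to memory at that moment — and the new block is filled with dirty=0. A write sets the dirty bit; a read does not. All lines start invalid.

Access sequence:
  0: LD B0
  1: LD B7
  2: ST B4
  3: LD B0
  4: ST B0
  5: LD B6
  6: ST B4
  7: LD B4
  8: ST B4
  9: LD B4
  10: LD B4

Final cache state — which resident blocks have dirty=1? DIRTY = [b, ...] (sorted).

0: R B0 → L0 miss [-]
1: R B7 → L1 miss [-]
2: W B4 → L1 miss [D]
3: R B0 → L0 hit [-]
4: W B0 → L0 hit [D]
5: R B6 → L0 miss wb→B0 [-]
6: W B4 → L1 hit [D]
7: R B4 → L1 hit [D]
8: W B4 → L1 hit [D]
9: R B4 → L1 hit [D]
10: R B4 → L1 hit [D]

DIRTY = [4]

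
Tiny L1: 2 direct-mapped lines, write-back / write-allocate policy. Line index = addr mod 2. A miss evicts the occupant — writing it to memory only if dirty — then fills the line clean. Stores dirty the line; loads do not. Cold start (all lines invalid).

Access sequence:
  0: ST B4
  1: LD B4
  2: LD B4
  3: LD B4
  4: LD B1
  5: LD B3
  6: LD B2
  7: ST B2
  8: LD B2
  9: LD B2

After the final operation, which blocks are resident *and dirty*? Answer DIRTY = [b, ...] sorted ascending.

0: W B4 -> L0 miss  d=D]
1: R B4 -> L0 hit  d=D]
2: R B4 -> L0 hit  d=D]
3: R B4 -> L0 hit  d=D]
4: R B1 -> L1 miss  d=-]
5: R B3 -> L1 miss  d=-]
6: R B2 -> L0 miss wb->B4  d=-]
7: W B2 -> L0 hit  d=D]
8: R B2 -> L0 hit  d=D]
9: R B2 -> L0 hit  d=D]

DIRTY = [2]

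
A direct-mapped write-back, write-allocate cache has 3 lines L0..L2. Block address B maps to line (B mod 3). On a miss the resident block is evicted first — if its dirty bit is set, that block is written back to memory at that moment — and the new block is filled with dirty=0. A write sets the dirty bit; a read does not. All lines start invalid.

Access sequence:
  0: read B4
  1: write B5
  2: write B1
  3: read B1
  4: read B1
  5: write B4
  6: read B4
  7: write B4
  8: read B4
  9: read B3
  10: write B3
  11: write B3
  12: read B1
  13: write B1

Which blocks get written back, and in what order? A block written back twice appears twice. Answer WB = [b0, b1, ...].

0: R B4 -> L1 miss  d=-]
1: W B5 -> L2 miss  d=D]
2: W B1 -> L1 miss  d=D]
3: R B1 -> L1 hit  d=D]
4: R B1 -> L1 hit  d=D]
5: W B4 -> L1 miss wb->B1  d=D]
6: R B4 -> L1 hit  d=D]
7: W B4 -> L1 hit  d=D]
8: R B4 -> L1 hit  d=D]
9: R B3 -> L0 miss  d=-]
10: W B3 -> L0 hit  d=D]
11: W B3 -> L0 hit  d=D]
12: R B1 -> L1 miss wb->B4  d=-]
13: W B1 -> L1 hit  d=D]

WB = [1, 4]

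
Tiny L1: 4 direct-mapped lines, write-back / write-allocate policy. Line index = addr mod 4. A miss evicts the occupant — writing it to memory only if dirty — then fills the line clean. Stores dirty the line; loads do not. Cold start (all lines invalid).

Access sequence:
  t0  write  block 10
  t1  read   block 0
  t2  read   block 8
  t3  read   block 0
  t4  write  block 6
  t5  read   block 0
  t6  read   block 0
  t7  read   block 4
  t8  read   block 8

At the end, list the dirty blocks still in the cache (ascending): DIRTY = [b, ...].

DIRTY = [6]

0: W B10 -> L2 miss  d=D]
1: R B0 -> L0 miss  d=-]
2: R B8 -> L0 miss  d=-]
3: R B0 -> L0 miss  d=-]
4: W B6 -> L2 miss wb->B10  d=D]
5: R B0 -> L0 hit  d=-]
6: R B0 -> L0 hit  d=-]
7: R B4 -> L0 miss  d=-]
8: R B8 -> L0 miss  d=-]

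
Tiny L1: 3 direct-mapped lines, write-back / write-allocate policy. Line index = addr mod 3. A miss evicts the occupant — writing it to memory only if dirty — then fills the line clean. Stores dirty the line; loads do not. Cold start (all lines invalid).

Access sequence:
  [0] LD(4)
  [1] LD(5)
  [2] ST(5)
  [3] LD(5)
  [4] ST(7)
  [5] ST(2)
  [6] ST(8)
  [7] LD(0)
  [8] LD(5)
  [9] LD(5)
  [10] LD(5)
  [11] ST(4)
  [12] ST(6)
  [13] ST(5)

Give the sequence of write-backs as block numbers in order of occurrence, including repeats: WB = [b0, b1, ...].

  0 | R B4 → L1 miss [-]
  1 | R B5 → L2 miss [-]
  2 | W B5 → L2 hit [D]
  3 | R B5 → L2 hit [D]
  4 | W B7 → L1 miss [D]
  5 | W B2 → L2 miss wb→B5 [D]
  6 | W B8 → L2 miss wb→B2 [D]
  7 | R B0 → L0 miss [-]
  8 | R B5 → L2 miss wb→B8 [-]
  9 | R B5 → L2 hit [-]
  10 | R B5 → L2 hit [-]
  11 | W B4 → L1 miss wb→B7 [D]
  12 | W B6 → L0 miss [D]
  13 | W B5 → L2 hit [D]

WB = [5, 2, 8, 7]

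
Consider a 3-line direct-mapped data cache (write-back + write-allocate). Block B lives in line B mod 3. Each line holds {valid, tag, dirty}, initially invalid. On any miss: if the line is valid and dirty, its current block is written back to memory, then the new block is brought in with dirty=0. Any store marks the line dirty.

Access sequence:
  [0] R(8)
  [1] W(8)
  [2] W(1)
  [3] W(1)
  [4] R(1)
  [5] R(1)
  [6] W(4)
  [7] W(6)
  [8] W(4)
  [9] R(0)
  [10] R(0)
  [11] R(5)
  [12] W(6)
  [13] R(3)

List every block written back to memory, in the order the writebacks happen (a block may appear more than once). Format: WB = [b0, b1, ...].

0: R B8 → L2 miss [-]
1: W B8 → L2 hit [D]
2: W B1 → L1 miss [D]
3: W B1 → L1 hit [D]
4: R B1 → L1 hit [D]
5: R B1 → L1 hit [D]
6: W B4 → L1 miss wb→B1 [D]
7: W B6 → L0 miss [D]
8: W B4 → L1 hit [D]
9: R B0 → L0 miss wb→B6 [-]
10: R B0 → L0 hit [-]
11: R B5 → L2 miss wb→B8 [-]
12: W B6 → L0 miss [D]
13: R B3 → L0 miss wb→B6 [-]

WB = [1, 6, 8, 6]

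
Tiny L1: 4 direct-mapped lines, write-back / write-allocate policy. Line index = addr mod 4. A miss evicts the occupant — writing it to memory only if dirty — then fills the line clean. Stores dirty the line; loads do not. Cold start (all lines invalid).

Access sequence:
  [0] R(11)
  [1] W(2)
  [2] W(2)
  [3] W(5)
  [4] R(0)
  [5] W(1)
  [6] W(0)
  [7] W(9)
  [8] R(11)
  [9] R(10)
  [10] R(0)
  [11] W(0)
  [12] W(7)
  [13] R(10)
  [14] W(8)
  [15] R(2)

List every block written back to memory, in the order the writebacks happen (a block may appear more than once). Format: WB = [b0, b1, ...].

0: R B11 → L3 miss [-]
1: W B2 → L2 miss [D]
2: W B2 → L2 hit [D]
3: W B5 → L1 miss [D]
4: R B0 → L0 miss [-]
5: W B1 → L1 miss wb→B5 [D]
6: W B0 → L0 hit [D]
7: W B9 → L1 miss wb→B1 [D]
8: R B11 → L3 hit [-]
9: R B10 → L2 miss wb→B2 [-]
10: R B0 → L0 hit [D]
11: W B0 → L0 hit [D]
12: W B7 → L3 miss [D]
13: R B10 → L2 hit [-]
14: W B8 → L0 miss wb→B0 [D]
15: R B2 → L2 miss [-]

WB = [5, 1, 2, 0]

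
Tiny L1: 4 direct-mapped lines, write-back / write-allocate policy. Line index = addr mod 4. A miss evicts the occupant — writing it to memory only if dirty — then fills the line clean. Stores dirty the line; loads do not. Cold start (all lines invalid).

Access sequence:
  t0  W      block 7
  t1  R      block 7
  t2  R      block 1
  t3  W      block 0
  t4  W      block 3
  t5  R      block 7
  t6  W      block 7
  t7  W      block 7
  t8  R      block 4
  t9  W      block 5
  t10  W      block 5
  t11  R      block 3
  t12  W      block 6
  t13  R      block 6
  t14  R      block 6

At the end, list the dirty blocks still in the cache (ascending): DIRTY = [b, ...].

DIRTY = [5, 6]

  0 | W B7 → L3 miss [D]
  1 | R B7 → L3 hit [D]
  2 | R B1 → L1 miss [-]
  3 | W B0 → L0 miss [D]
  4 | W B3 → L3 miss wb→B7 [D]
  5 | R B7 → L3 miss wb→B3 [-]
  6 | W B7 → L3 hit [D]
  7 | W B7 → L3 hit [D]
  8 | R B4 → L0 miss wb→B0 [-]
  9 | W B5 → L1 miss [D]
  10 | W B5 → L1 hit [D]
  11 | R B3 → L3 miss wb→B7 [-]
  12 | W B6 → L2 miss [D]
  13 | R B6 → L2 hit [D]
  14 | R B6 → L2 hit [D]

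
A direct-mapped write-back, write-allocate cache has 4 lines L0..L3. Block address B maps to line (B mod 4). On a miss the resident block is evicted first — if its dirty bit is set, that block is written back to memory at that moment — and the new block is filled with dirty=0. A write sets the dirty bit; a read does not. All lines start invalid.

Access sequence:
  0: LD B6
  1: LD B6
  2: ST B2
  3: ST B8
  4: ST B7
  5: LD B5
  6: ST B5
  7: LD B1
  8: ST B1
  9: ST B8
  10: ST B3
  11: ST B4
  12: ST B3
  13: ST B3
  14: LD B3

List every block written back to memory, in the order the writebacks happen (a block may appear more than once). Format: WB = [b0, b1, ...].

  0 | R B6 → L2 miss [-]
  1 | R B6 → L2 hit [-]
  2 | W B2 → L2 miss [D]
  3 | W B8 → L0 miss [D]
  4 | W B7 → L3 miss [D]
  5 | R B5 → L1 miss [-]
  6 | W B5 → L1 hit [D]
  7 | R B1 → L1 miss wb→B5 [-]
  8 | W B1 → L1 hit [D]
  9 | W B8 → L0 hit [D]
  10 | W B3 → L3 miss wb→B7 [D]
  11 | W B4 → L0 miss wb→B8 [D]
  12 | W B3 → L3 hit [D]
  13 | W B3 → L3 hit [D]
  14 | R B3 → L3 hit [D]

WB = [5, 7, 8]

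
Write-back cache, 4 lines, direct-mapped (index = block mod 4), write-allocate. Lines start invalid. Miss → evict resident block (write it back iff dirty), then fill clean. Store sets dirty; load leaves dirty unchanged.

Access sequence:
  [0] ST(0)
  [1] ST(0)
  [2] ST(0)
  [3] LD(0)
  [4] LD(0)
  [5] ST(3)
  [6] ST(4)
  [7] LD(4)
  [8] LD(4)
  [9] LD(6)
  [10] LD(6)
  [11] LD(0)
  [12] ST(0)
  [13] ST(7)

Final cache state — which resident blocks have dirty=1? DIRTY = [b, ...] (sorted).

0: W B0 → L0 miss [D]
1: W B0 → L0 hit [D]
2: W B0 → L0 hit [D]
3: R B0 → L0 hit [D]
4: R B0 → L0 hit [D]
5: W B3 → L3 miss [D]
6: W B4 → L0 miss wb→B0 [D]
7: R B4 → L0 hit [D]
8: R B4 → L0 hit [D]
9: R B6 → L2 miss [-]
10: R B6 → L2 hit [-]
11: R B0 → L0 miss wb→B4 [-]
12: W B0 → L0 hit [D]
13: W B7 → L3 miss wb→B3 [D]

DIRTY = [0, 7]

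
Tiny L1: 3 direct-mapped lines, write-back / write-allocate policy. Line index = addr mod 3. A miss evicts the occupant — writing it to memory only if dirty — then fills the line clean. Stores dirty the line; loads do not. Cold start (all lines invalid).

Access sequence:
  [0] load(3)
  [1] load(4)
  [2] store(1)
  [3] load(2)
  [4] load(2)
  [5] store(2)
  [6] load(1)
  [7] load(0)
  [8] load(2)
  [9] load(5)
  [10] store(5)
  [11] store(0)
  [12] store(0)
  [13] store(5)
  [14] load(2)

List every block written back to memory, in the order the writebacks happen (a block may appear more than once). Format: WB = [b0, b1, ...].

  0 | R B3 → L0 miss [-]
  1 | R B4 → L1 miss [-]
  2 | W B1 → L1 miss [D]
  3 | R B2 → L2 miss [-]
  4 | R B2 → L2 hit [-]
  5 | W B2 → L2 hit [D]
  6 | R B1 → L1 hit [D]
  7 | R B0 → L0 miss [-]
  8 | R B2 → L2 hit [D]
  9 | R B5 → L2 miss wb→B2 [-]
  10 | W B5 → L2 hit [D]
  11 | W B0 → L0 hit [D]
  12 | W B0 → L0 hit [D]
  13 | W B5 → L2 hit [D]
  14 | R B2 → L2 miss wb→B5 [-]

WB = [2, 5]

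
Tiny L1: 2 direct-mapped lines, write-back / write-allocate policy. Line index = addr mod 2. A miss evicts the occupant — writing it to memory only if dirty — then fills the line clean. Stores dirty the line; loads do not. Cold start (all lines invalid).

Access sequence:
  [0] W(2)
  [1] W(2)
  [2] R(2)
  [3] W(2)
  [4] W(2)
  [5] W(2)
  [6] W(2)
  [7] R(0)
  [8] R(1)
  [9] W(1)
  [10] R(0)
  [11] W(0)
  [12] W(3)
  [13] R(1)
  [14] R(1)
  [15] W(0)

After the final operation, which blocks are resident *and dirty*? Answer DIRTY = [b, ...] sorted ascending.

  0 | W B2 → L0 miss [D]
  1 | W B2 → L0 hit [D]
  2 | R B2 → L0 hit [D]
  3 | W B2 → L0 hit [D]
  4 | W B2 → L0 hit [D]
  5 | W B2 → L0 hit [D]
  6 | W B2 → L0 hit [D]
  7 | R B0 → L0 miss wb→B2 [-]
  8 | R B1 → L1 miss [-]
  9 | W B1 → L1 hit [D]
  10 | R B0 → L0 hit [-]
  11 | W B0 → L0 hit [D]
  12 | W B3 → L1 miss wb→B1 [D]
  13 | R B1 → L1 miss wb→B3 [-]
  14 | R B1 → L1 hit [-]
  15 | W B0 → L0 hit [D]

DIRTY = [0]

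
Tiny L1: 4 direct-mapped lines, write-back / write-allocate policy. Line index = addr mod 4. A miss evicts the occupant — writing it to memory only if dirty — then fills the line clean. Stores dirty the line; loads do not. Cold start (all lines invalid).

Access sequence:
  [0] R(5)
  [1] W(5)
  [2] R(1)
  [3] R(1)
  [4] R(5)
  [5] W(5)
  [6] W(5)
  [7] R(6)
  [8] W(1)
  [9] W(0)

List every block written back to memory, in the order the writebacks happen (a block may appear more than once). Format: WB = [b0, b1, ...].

WB = [5, 5]

0: R B5 -> L1 miss  d=-]
1: W B5 -> L1 hit  d=D]
2: R B1 -> L1 miss wb->B5  d=-]
3: R B1 -> L1 hit  d=-]
4: R B5 -> L1 miss  d=-]
5: W B5 -> L1 hit  d=D]
6: W B5 -> L1 hit  d=D]
7: R B6 -> L2 miss  d=-]
8: W B1 -> L1 miss wb->B5  d=D]
9: W B0 -> L0 miss  d=D]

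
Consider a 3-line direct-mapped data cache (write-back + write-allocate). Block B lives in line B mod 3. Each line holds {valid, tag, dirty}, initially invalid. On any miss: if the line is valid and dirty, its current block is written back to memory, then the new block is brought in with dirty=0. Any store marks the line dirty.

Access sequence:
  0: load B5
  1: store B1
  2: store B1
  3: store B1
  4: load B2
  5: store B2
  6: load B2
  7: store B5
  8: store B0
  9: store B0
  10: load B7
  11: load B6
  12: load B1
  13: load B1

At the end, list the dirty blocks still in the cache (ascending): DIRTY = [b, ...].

DIRTY = [5]

0: R B5 → L2 miss [-]
1: W B1 → L1 miss [D]
2: W B1 → L1 hit [D]
3: W B1 → L1 hit [D]
4: R B2 → L2 miss [-]
5: W B2 → L2 hit [D]
6: R B2 → L2 hit [D]
7: W B5 → L2 miss wb→B2 [D]
8: W B0 → L0 miss [D]
9: W B0 → L0 hit [D]
10: R B7 → L1 miss wb→B1 [-]
11: R B6 → L0 miss wb→B0 [-]
12: R B1 → L1 miss [-]
13: R B1 → L1 hit [-]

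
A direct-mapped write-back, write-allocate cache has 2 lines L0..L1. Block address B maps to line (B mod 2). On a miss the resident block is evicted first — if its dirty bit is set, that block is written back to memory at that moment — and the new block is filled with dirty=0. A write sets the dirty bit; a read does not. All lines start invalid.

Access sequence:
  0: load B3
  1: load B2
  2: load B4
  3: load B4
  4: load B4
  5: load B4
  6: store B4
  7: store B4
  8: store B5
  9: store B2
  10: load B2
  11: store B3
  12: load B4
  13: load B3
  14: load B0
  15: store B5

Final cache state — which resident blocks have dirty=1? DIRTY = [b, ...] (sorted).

0: R B3 → L1 miss [-]
1: R B2 → L0 miss [-]
2: R B4 → L0 miss [-]
3: R B4 → L0 hit [-]
4: R B4 → L0 hit [-]
5: R B4 → L0 hit [-]
6: W B4 → L0 hit [D]
7: W B4 → L0 hit [D]
8: W B5 → L1 miss [D]
9: W B2 → L0 miss wb→B4 [D]
10: R B2 → L0 hit [D]
11: W B3 → L1 miss wb→B5 [D]
12: R B4 → L0 miss wb→B2 [-]
13: R B3 → L1 hit [D]
14: R B0 → L0 miss [-]
15: W B5 → L1 miss wb→B3 [D]

DIRTY = [5]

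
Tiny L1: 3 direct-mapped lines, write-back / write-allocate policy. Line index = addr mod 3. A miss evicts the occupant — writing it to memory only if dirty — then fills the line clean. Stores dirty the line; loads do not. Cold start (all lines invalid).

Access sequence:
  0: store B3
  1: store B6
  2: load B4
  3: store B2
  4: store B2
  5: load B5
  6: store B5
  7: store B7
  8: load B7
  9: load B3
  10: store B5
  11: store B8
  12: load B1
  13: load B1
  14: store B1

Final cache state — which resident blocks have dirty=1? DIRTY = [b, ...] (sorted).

DIRTY = [1, 8]

0: W B3 -> L0 miss  d=D]
1: W B6 -> L0 miss wb->B3  d=D]
2: R B4 -> L1 miss  d=-]
3: W B2 -> L2 miss  d=D]
4: W B2 -> L2 hit  d=D]
5: R B5 -> L2 miss wb->B2  d=-]
6: W B5 -> L2 hit  d=D]
7: W B7 -> L1 miss  d=D]
8: R B7 -> L1 hit  d=D]
9: R B3 -> L0 miss wb->B6  d=-]
10: W B5 -> L2 hit  d=D]
11: W B8 -> L2 miss wb->B5  d=D]
12: R B1 -> L1 miss wb->B7  d=-]
13: R B1 -> L1 hit  d=-]
14: W B1 -> L1 hit  d=D]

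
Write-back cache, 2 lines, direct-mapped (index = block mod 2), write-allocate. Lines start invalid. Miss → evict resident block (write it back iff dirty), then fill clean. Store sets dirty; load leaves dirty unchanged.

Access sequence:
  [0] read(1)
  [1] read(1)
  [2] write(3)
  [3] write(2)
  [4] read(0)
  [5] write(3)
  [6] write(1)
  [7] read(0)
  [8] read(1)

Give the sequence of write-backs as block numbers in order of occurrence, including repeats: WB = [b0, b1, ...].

  0 | R B1 → L1 miss [-]
  1 | R B1 → L1 hit [-]
  2 | W B3 → L1 miss [D]
  3 | W B2 → L0 miss [D]
  4 | R B0 → L0 miss wb→B2 [-]
  5 | W B3 → L1 hit [D]
  6 | W B1 → L1 miss wb→B3 [D]
  7 | R B0 → L0 hit [-]
  8 | R B1 → L1 hit [D]

WB = [2, 3]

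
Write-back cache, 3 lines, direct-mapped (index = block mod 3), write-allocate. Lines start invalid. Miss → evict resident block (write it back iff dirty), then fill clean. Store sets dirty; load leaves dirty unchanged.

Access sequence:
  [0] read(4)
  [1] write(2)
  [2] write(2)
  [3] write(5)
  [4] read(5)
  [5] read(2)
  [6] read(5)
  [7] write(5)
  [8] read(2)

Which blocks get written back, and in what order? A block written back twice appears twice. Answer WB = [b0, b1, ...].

WB = [2, 5, 5]

0: R B4 → L1 miss [-]
1: W B2 → L2 miss [D]
2: W B2 → L2 hit [D]
3: W B5 → L2 miss wb→B2 [D]
4: R B5 → L2 hit [D]
5: R B2 → L2 miss wb→B5 [-]
6: R B5 → L2 miss [-]
7: W B5 → L2 hit [D]
8: R B2 → L2 miss wb→B5 [-]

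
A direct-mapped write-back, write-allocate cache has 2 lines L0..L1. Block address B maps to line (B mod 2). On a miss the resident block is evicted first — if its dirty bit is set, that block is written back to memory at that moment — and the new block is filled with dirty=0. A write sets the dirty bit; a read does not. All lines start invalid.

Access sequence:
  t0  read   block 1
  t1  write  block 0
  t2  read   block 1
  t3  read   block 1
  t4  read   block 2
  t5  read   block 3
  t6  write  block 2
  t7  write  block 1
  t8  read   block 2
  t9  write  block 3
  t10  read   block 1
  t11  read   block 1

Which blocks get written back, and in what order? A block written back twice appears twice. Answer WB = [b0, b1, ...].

WB = [0, 1, 3]

  0 | R B1 → L1 miss [-]
  1 | W B0 → L0 miss [D]
  2 | R B1 → L1 hit [-]
  3 | R B1 → L1 hit [-]
  4 | R B2 → L0 miss wb→B0 [-]
  5 | R B3 → L1 miss [-]
  6 | W B2 → L0 hit [D]
  7 | W B1 → L1 miss [D]
  8 | R B2 → L0 hit [D]
  9 | W B3 → L1 miss wb→B1 [D]
  10 | R B1 → L1 miss wb→B3 [-]
  11 | R B1 → L1 hit [-]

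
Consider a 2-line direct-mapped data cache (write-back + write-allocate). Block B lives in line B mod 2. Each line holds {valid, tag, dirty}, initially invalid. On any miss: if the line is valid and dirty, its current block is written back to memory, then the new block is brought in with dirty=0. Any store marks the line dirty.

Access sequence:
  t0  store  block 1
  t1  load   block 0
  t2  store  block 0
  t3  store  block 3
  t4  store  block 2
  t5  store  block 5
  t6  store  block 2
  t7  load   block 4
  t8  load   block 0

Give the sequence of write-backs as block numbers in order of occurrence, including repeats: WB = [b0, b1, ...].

WB = [1, 0, 3, 2]

0: W B1 → L1 miss [D]
1: R B0 → L0 miss [-]
2: W B0 → L0 hit [D]
3: W B3 → L1 miss wb→B1 [D]
4: W B2 → L0 miss wb→B0 [D]
5: W B5 → L1 miss wb→B3 [D]
6: W B2 → L0 hit [D]
7: R B4 → L0 miss wb→B2 [-]
8: R B0 → L0 miss [-]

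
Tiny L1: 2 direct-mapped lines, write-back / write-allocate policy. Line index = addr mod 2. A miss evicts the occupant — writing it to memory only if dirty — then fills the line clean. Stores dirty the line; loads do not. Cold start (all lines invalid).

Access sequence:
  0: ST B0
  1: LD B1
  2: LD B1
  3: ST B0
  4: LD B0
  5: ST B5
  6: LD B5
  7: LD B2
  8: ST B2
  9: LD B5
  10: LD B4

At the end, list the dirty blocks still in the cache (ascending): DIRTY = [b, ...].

  0 | W B0 → L0 miss [D]
  1 | R B1 → L1 miss [-]
  2 | R B1 → L1 hit [-]
  3 | W B0 → L0 hit [D]
  4 | R B0 → L0 hit [D]
  5 | W B5 → L1 miss [D]
  6 | R B5 → L1 hit [D]
  7 | R B2 → L0 miss wb→B0 [-]
  8 | W B2 → L0 hit [D]
  9 | R B5 → L1 hit [D]
  10 | R B4 → L0 miss wb→B2 [-]

DIRTY = [5]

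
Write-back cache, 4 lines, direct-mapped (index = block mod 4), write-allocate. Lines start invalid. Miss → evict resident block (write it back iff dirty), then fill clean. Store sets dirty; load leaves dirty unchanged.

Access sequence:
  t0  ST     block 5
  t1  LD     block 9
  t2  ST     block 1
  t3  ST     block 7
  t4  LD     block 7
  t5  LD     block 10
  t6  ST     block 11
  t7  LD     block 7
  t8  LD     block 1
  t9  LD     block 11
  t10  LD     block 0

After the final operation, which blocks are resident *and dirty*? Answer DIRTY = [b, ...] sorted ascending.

0: W B5 -> L1 miss  d=D]
1: R B9 -> L1 miss wb->B5  d=-]
2: W B1 -> L1 miss  d=D]
3: W B7 -> L3 miss  d=D]
4: R B7 -> L3 hit  d=D]
5: R B10 -> L2 miss  d=-]
6: W B11 -> L3 miss wb->B7  d=D]
7: R B7 -> L3 miss wb->B11  d=-]
8: R B1 -> L1 hit  d=D]
9: R B11 -> L3 miss  d=-]
10: R B0 -> L0 miss  d=-]

DIRTY = [1]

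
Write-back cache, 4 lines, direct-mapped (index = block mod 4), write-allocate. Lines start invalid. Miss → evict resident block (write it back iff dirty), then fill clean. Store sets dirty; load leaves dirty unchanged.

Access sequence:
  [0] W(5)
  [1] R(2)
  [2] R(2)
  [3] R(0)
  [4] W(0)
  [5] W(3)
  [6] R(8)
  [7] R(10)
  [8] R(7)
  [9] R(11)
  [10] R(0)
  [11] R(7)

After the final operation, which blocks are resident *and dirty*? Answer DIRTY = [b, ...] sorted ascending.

DIRTY = [5]

0: W B5 → L1 miss [D]
1: R B2 → L2 miss [-]
2: R B2 → L2 hit [-]
3: R B0 → L0 miss [-]
4: W B0 → L0 hit [D]
5: W B3 → L3 miss [D]
6: R B8 → L0 miss wb→B0 [-]
7: R B10 → L2 miss [-]
8: R B7 → L3 miss wb→B3 [-]
9: R B11 → L3 miss [-]
10: R B0 → L0 miss [-]
11: R B7 → L3 miss [-]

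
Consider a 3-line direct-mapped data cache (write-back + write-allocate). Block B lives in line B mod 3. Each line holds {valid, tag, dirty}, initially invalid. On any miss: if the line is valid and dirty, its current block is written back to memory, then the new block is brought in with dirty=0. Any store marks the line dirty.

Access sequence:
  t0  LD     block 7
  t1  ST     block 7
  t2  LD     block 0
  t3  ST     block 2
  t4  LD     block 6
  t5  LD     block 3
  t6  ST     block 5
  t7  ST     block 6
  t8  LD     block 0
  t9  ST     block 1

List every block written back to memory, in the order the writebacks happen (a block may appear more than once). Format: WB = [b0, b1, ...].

WB = [2, 6, 7]

  0 | R B7 → L1 miss [-]
  1 | W B7 → L1 hit [D]
  2 | R B0 → L0 miss [-]
  3 | W B2 → L2 miss [D]
  4 | R B6 → L0 miss [-]
  5 | R B3 → L0 miss [-]
  6 | W B5 → L2 miss wb→B2 [D]
  7 | W B6 → L0 miss [D]
  8 | R B0 → L0 miss wb→B6 [-]
  9 | W B1 → L1 miss wb→B7 [D]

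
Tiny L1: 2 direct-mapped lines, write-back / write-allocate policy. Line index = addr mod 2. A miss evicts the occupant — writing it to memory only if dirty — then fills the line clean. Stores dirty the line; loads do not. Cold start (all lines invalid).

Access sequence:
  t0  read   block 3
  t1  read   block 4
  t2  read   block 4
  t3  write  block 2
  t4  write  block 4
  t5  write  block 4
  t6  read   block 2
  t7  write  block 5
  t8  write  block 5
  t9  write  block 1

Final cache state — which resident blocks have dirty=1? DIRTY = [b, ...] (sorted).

DIRTY = [1]

0: R B3 -> L1 miss  d=-]
1: R B4 -> L0 miss  d=-]
2: R B4 -> L0 hit  d=-]
3: W B2 -> L0 miss  d=D]
4: W B4 -> L0 miss wb->B2  d=D]
5: W B4 -> L0 hit  d=D]
6: R B2 -> L0 miss wb->B4  d=-]
7: W B5 -> L1 miss  d=D]
8: W B5 -> L1 hit  d=D]
9: W B1 -> L1 miss wb->B5  d=D]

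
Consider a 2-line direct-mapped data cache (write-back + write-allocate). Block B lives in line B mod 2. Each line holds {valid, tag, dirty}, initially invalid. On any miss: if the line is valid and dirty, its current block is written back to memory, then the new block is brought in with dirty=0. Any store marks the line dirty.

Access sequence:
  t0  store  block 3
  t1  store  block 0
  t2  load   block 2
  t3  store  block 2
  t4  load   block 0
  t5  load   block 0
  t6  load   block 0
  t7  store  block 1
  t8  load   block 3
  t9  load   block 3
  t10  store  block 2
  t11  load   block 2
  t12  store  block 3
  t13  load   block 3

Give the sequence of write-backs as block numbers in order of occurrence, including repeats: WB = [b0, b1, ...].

WB = [0, 2, 3, 1]

0: W B3 → L1 miss [D]
1: W B0 → L0 miss [D]
2: R B2 → L0 miss wb→B0 [-]
3: W B2 → L0 hit [D]
4: R B0 → L0 miss wb→B2 [-]
5: R B0 → L0 hit [-]
6: R B0 → L0 hit [-]
7: W B1 → L1 miss wb→B3 [D]
8: R B3 → L1 miss wb→B1 [-]
9: R B3 → L1 hit [-]
10: W B2 → L0 miss [D]
11: R B2 → L0 hit [D]
12: W B3 → L1 hit [D]
13: R B3 → L1 hit [D]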